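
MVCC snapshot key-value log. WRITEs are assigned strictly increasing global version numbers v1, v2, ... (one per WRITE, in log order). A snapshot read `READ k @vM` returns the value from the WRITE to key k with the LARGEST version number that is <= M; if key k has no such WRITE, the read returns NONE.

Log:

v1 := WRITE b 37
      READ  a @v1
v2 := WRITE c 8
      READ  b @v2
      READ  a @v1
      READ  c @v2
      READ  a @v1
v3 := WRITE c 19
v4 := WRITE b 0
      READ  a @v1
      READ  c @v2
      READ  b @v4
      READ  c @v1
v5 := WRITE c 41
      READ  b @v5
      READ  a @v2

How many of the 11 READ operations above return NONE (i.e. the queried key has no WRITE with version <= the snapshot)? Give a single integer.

v1: WRITE b=37  (b history now [(1, 37)])
READ a @v1: history=[] -> no version <= 1 -> NONE
v2: WRITE c=8  (c history now [(2, 8)])
READ b @v2: history=[(1, 37)] -> pick v1 -> 37
READ a @v1: history=[] -> no version <= 1 -> NONE
READ c @v2: history=[(2, 8)] -> pick v2 -> 8
READ a @v1: history=[] -> no version <= 1 -> NONE
v3: WRITE c=19  (c history now [(2, 8), (3, 19)])
v4: WRITE b=0  (b history now [(1, 37), (4, 0)])
READ a @v1: history=[] -> no version <= 1 -> NONE
READ c @v2: history=[(2, 8), (3, 19)] -> pick v2 -> 8
READ b @v4: history=[(1, 37), (4, 0)] -> pick v4 -> 0
READ c @v1: history=[(2, 8), (3, 19)] -> no version <= 1 -> NONE
v5: WRITE c=41  (c history now [(2, 8), (3, 19), (5, 41)])
READ b @v5: history=[(1, 37), (4, 0)] -> pick v4 -> 0
READ a @v2: history=[] -> no version <= 2 -> NONE
Read results in order: ['NONE', '37', 'NONE', '8', 'NONE', 'NONE', '8', '0', 'NONE', '0', 'NONE']
NONE count = 6

Answer: 6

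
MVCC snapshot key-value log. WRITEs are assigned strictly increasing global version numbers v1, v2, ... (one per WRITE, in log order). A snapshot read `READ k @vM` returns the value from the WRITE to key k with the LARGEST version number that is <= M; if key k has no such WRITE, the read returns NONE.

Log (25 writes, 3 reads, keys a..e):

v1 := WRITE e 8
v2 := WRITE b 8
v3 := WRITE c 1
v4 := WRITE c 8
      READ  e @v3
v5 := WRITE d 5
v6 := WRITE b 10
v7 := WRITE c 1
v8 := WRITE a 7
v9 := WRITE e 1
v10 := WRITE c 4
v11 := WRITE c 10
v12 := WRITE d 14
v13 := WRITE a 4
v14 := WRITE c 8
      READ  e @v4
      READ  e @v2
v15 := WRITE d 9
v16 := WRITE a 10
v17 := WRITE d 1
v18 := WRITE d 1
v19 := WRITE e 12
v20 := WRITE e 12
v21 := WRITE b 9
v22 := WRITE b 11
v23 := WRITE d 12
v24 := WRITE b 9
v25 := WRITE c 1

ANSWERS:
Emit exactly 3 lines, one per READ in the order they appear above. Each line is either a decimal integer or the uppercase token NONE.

Answer: 8
8
8

Derivation:
v1: WRITE e=8  (e history now [(1, 8)])
v2: WRITE b=8  (b history now [(2, 8)])
v3: WRITE c=1  (c history now [(3, 1)])
v4: WRITE c=8  (c history now [(3, 1), (4, 8)])
READ e @v3: history=[(1, 8)] -> pick v1 -> 8
v5: WRITE d=5  (d history now [(5, 5)])
v6: WRITE b=10  (b history now [(2, 8), (6, 10)])
v7: WRITE c=1  (c history now [(3, 1), (4, 8), (7, 1)])
v8: WRITE a=7  (a history now [(8, 7)])
v9: WRITE e=1  (e history now [(1, 8), (9, 1)])
v10: WRITE c=4  (c history now [(3, 1), (4, 8), (7, 1), (10, 4)])
v11: WRITE c=10  (c history now [(3, 1), (4, 8), (7, 1), (10, 4), (11, 10)])
v12: WRITE d=14  (d history now [(5, 5), (12, 14)])
v13: WRITE a=4  (a history now [(8, 7), (13, 4)])
v14: WRITE c=8  (c history now [(3, 1), (4, 8), (7, 1), (10, 4), (11, 10), (14, 8)])
READ e @v4: history=[(1, 8), (9, 1)] -> pick v1 -> 8
READ e @v2: history=[(1, 8), (9, 1)] -> pick v1 -> 8
v15: WRITE d=9  (d history now [(5, 5), (12, 14), (15, 9)])
v16: WRITE a=10  (a history now [(8, 7), (13, 4), (16, 10)])
v17: WRITE d=1  (d history now [(5, 5), (12, 14), (15, 9), (17, 1)])
v18: WRITE d=1  (d history now [(5, 5), (12, 14), (15, 9), (17, 1), (18, 1)])
v19: WRITE e=12  (e history now [(1, 8), (9, 1), (19, 12)])
v20: WRITE e=12  (e history now [(1, 8), (9, 1), (19, 12), (20, 12)])
v21: WRITE b=9  (b history now [(2, 8), (6, 10), (21, 9)])
v22: WRITE b=11  (b history now [(2, 8), (6, 10), (21, 9), (22, 11)])
v23: WRITE d=12  (d history now [(5, 5), (12, 14), (15, 9), (17, 1), (18, 1), (23, 12)])
v24: WRITE b=9  (b history now [(2, 8), (6, 10), (21, 9), (22, 11), (24, 9)])
v25: WRITE c=1  (c history now [(3, 1), (4, 8), (7, 1), (10, 4), (11, 10), (14, 8), (25, 1)])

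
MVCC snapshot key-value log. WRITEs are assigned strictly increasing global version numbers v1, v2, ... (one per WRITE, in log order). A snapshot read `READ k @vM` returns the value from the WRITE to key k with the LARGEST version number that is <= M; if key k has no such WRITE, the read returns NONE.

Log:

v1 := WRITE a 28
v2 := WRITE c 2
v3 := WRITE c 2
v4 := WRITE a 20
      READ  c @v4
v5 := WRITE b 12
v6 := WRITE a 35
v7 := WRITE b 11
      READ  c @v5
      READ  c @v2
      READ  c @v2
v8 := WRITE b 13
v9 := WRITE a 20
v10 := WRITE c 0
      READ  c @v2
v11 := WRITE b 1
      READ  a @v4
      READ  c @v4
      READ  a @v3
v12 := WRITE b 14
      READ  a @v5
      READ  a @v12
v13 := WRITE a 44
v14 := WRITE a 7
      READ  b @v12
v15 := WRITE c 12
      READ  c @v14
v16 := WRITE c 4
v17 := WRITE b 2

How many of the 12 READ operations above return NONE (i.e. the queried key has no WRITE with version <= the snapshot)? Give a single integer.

Answer: 0

Derivation:
v1: WRITE a=28  (a history now [(1, 28)])
v2: WRITE c=2  (c history now [(2, 2)])
v3: WRITE c=2  (c history now [(2, 2), (3, 2)])
v4: WRITE a=20  (a history now [(1, 28), (4, 20)])
READ c @v4: history=[(2, 2), (3, 2)] -> pick v3 -> 2
v5: WRITE b=12  (b history now [(5, 12)])
v6: WRITE a=35  (a history now [(1, 28), (4, 20), (6, 35)])
v7: WRITE b=11  (b history now [(5, 12), (7, 11)])
READ c @v5: history=[(2, 2), (3, 2)] -> pick v3 -> 2
READ c @v2: history=[(2, 2), (3, 2)] -> pick v2 -> 2
READ c @v2: history=[(2, 2), (3, 2)] -> pick v2 -> 2
v8: WRITE b=13  (b history now [(5, 12), (7, 11), (8, 13)])
v9: WRITE a=20  (a history now [(1, 28), (4, 20), (6, 35), (9, 20)])
v10: WRITE c=0  (c history now [(2, 2), (3, 2), (10, 0)])
READ c @v2: history=[(2, 2), (3, 2), (10, 0)] -> pick v2 -> 2
v11: WRITE b=1  (b history now [(5, 12), (7, 11), (8, 13), (11, 1)])
READ a @v4: history=[(1, 28), (4, 20), (6, 35), (9, 20)] -> pick v4 -> 20
READ c @v4: history=[(2, 2), (3, 2), (10, 0)] -> pick v3 -> 2
READ a @v3: history=[(1, 28), (4, 20), (6, 35), (9, 20)] -> pick v1 -> 28
v12: WRITE b=14  (b history now [(5, 12), (7, 11), (8, 13), (11, 1), (12, 14)])
READ a @v5: history=[(1, 28), (4, 20), (6, 35), (9, 20)] -> pick v4 -> 20
READ a @v12: history=[(1, 28), (4, 20), (6, 35), (9, 20)] -> pick v9 -> 20
v13: WRITE a=44  (a history now [(1, 28), (4, 20), (6, 35), (9, 20), (13, 44)])
v14: WRITE a=7  (a history now [(1, 28), (4, 20), (6, 35), (9, 20), (13, 44), (14, 7)])
READ b @v12: history=[(5, 12), (7, 11), (8, 13), (11, 1), (12, 14)] -> pick v12 -> 14
v15: WRITE c=12  (c history now [(2, 2), (3, 2), (10, 0), (15, 12)])
READ c @v14: history=[(2, 2), (3, 2), (10, 0), (15, 12)] -> pick v10 -> 0
v16: WRITE c=4  (c history now [(2, 2), (3, 2), (10, 0), (15, 12), (16, 4)])
v17: WRITE b=2  (b history now [(5, 12), (7, 11), (8, 13), (11, 1), (12, 14), (17, 2)])
Read results in order: ['2', '2', '2', '2', '2', '20', '2', '28', '20', '20', '14', '0']
NONE count = 0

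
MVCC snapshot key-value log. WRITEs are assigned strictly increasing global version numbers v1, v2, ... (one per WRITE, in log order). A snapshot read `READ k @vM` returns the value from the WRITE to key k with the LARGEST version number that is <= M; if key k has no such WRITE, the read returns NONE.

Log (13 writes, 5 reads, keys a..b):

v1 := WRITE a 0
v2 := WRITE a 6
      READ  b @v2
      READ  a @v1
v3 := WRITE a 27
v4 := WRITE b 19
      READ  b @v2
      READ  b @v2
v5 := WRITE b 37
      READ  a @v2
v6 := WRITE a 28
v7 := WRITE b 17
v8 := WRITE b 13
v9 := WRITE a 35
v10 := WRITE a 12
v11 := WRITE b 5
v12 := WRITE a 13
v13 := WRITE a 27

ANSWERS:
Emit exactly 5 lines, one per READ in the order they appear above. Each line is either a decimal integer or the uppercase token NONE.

v1: WRITE a=0  (a history now [(1, 0)])
v2: WRITE a=6  (a history now [(1, 0), (2, 6)])
READ b @v2: history=[] -> no version <= 2 -> NONE
READ a @v1: history=[(1, 0), (2, 6)] -> pick v1 -> 0
v3: WRITE a=27  (a history now [(1, 0), (2, 6), (3, 27)])
v4: WRITE b=19  (b history now [(4, 19)])
READ b @v2: history=[(4, 19)] -> no version <= 2 -> NONE
READ b @v2: history=[(4, 19)] -> no version <= 2 -> NONE
v5: WRITE b=37  (b history now [(4, 19), (5, 37)])
READ a @v2: history=[(1, 0), (2, 6), (3, 27)] -> pick v2 -> 6
v6: WRITE a=28  (a history now [(1, 0), (2, 6), (3, 27), (6, 28)])
v7: WRITE b=17  (b history now [(4, 19), (5, 37), (7, 17)])
v8: WRITE b=13  (b history now [(4, 19), (5, 37), (7, 17), (8, 13)])
v9: WRITE a=35  (a history now [(1, 0), (2, 6), (3, 27), (6, 28), (9, 35)])
v10: WRITE a=12  (a history now [(1, 0), (2, 6), (3, 27), (6, 28), (9, 35), (10, 12)])
v11: WRITE b=5  (b history now [(4, 19), (5, 37), (7, 17), (8, 13), (11, 5)])
v12: WRITE a=13  (a history now [(1, 0), (2, 6), (3, 27), (6, 28), (9, 35), (10, 12), (12, 13)])
v13: WRITE a=27  (a history now [(1, 0), (2, 6), (3, 27), (6, 28), (9, 35), (10, 12), (12, 13), (13, 27)])

Answer: NONE
0
NONE
NONE
6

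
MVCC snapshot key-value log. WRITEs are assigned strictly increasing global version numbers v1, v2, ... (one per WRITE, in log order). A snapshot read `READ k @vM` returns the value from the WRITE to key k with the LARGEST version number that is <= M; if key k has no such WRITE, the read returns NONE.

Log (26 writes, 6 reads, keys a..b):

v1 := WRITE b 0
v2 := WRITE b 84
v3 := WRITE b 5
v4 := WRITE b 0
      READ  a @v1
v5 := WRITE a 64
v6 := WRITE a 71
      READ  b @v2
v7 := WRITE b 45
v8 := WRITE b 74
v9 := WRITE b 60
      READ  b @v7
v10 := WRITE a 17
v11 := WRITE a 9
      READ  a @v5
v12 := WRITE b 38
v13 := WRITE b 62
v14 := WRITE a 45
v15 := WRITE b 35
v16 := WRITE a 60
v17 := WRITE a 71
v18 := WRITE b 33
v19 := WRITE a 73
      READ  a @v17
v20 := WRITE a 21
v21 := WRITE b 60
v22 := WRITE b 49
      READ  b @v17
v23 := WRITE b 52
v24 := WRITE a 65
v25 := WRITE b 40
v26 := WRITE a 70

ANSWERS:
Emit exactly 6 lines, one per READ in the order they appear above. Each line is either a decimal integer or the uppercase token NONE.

Answer: NONE
84
45
64
71
35

Derivation:
v1: WRITE b=0  (b history now [(1, 0)])
v2: WRITE b=84  (b history now [(1, 0), (2, 84)])
v3: WRITE b=5  (b history now [(1, 0), (2, 84), (3, 5)])
v4: WRITE b=0  (b history now [(1, 0), (2, 84), (3, 5), (4, 0)])
READ a @v1: history=[] -> no version <= 1 -> NONE
v5: WRITE a=64  (a history now [(5, 64)])
v6: WRITE a=71  (a history now [(5, 64), (6, 71)])
READ b @v2: history=[(1, 0), (2, 84), (3, 5), (4, 0)] -> pick v2 -> 84
v7: WRITE b=45  (b history now [(1, 0), (2, 84), (3, 5), (4, 0), (7, 45)])
v8: WRITE b=74  (b history now [(1, 0), (2, 84), (3, 5), (4, 0), (7, 45), (8, 74)])
v9: WRITE b=60  (b history now [(1, 0), (2, 84), (3, 5), (4, 0), (7, 45), (8, 74), (9, 60)])
READ b @v7: history=[(1, 0), (2, 84), (3, 5), (4, 0), (7, 45), (8, 74), (9, 60)] -> pick v7 -> 45
v10: WRITE a=17  (a history now [(5, 64), (6, 71), (10, 17)])
v11: WRITE a=9  (a history now [(5, 64), (6, 71), (10, 17), (11, 9)])
READ a @v5: history=[(5, 64), (6, 71), (10, 17), (11, 9)] -> pick v5 -> 64
v12: WRITE b=38  (b history now [(1, 0), (2, 84), (3, 5), (4, 0), (7, 45), (8, 74), (9, 60), (12, 38)])
v13: WRITE b=62  (b history now [(1, 0), (2, 84), (3, 5), (4, 0), (7, 45), (8, 74), (9, 60), (12, 38), (13, 62)])
v14: WRITE a=45  (a history now [(5, 64), (6, 71), (10, 17), (11, 9), (14, 45)])
v15: WRITE b=35  (b history now [(1, 0), (2, 84), (3, 5), (4, 0), (7, 45), (8, 74), (9, 60), (12, 38), (13, 62), (15, 35)])
v16: WRITE a=60  (a history now [(5, 64), (6, 71), (10, 17), (11, 9), (14, 45), (16, 60)])
v17: WRITE a=71  (a history now [(5, 64), (6, 71), (10, 17), (11, 9), (14, 45), (16, 60), (17, 71)])
v18: WRITE b=33  (b history now [(1, 0), (2, 84), (3, 5), (4, 0), (7, 45), (8, 74), (9, 60), (12, 38), (13, 62), (15, 35), (18, 33)])
v19: WRITE a=73  (a history now [(5, 64), (6, 71), (10, 17), (11, 9), (14, 45), (16, 60), (17, 71), (19, 73)])
READ a @v17: history=[(5, 64), (6, 71), (10, 17), (11, 9), (14, 45), (16, 60), (17, 71), (19, 73)] -> pick v17 -> 71
v20: WRITE a=21  (a history now [(5, 64), (6, 71), (10, 17), (11, 9), (14, 45), (16, 60), (17, 71), (19, 73), (20, 21)])
v21: WRITE b=60  (b history now [(1, 0), (2, 84), (3, 5), (4, 0), (7, 45), (8, 74), (9, 60), (12, 38), (13, 62), (15, 35), (18, 33), (21, 60)])
v22: WRITE b=49  (b history now [(1, 0), (2, 84), (3, 5), (4, 0), (7, 45), (8, 74), (9, 60), (12, 38), (13, 62), (15, 35), (18, 33), (21, 60), (22, 49)])
READ b @v17: history=[(1, 0), (2, 84), (3, 5), (4, 0), (7, 45), (8, 74), (9, 60), (12, 38), (13, 62), (15, 35), (18, 33), (21, 60), (22, 49)] -> pick v15 -> 35
v23: WRITE b=52  (b history now [(1, 0), (2, 84), (3, 5), (4, 0), (7, 45), (8, 74), (9, 60), (12, 38), (13, 62), (15, 35), (18, 33), (21, 60), (22, 49), (23, 52)])
v24: WRITE a=65  (a history now [(5, 64), (6, 71), (10, 17), (11, 9), (14, 45), (16, 60), (17, 71), (19, 73), (20, 21), (24, 65)])
v25: WRITE b=40  (b history now [(1, 0), (2, 84), (3, 5), (4, 0), (7, 45), (8, 74), (9, 60), (12, 38), (13, 62), (15, 35), (18, 33), (21, 60), (22, 49), (23, 52), (25, 40)])
v26: WRITE a=70  (a history now [(5, 64), (6, 71), (10, 17), (11, 9), (14, 45), (16, 60), (17, 71), (19, 73), (20, 21), (24, 65), (26, 70)])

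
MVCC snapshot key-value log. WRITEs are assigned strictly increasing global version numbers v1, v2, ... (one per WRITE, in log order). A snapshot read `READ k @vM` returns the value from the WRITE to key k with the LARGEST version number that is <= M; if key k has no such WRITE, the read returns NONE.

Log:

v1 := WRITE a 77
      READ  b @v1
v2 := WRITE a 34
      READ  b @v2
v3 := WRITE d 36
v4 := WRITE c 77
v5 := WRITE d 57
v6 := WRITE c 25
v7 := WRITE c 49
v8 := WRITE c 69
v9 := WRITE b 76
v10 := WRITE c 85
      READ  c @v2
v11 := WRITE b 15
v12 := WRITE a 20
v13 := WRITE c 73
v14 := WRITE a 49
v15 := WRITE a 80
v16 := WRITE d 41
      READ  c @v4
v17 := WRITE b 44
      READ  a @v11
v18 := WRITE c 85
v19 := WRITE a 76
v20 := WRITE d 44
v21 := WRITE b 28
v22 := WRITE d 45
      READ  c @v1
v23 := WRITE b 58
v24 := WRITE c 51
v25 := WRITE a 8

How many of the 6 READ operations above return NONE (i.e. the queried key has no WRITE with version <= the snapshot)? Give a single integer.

Answer: 4

Derivation:
v1: WRITE a=77  (a history now [(1, 77)])
READ b @v1: history=[] -> no version <= 1 -> NONE
v2: WRITE a=34  (a history now [(1, 77), (2, 34)])
READ b @v2: history=[] -> no version <= 2 -> NONE
v3: WRITE d=36  (d history now [(3, 36)])
v4: WRITE c=77  (c history now [(4, 77)])
v5: WRITE d=57  (d history now [(3, 36), (5, 57)])
v6: WRITE c=25  (c history now [(4, 77), (6, 25)])
v7: WRITE c=49  (c history now [(4, 77), (6, 25), (7, 49)])
v8: WRITE c=69  (c history now [(4, 77), (6, 25), (7, 49), (8, 69)])
v9: WRITE b=76  (b history now [(9, 76)])
v10: WRITE c=85  (c history now [(4, 77), (6, 25), (7, 49), (8, 69), (10, 85)])
READ c @v2: history=[(4, 77), (6, 25), (7, 49), (8, 69), (10, 85)] -> no version <= 2 -> NONE
v11: WRITE b=15  (b history now [(9, 76), (11, 15)])
v12: WRITE a=20  (a history now [(1, 77), (2, 34), (12, 20)])
v13: WRITE c=73  (c history now [(4, 77), (6, 25), (7, 49), (8, 69), (10, 85), (13, 73)])
v14: WRITE a=49  (a history now [(1, 77), (2, 34), (12, 20), (14, 49)])
v15: WRITE a=80  (a history now [(1, 77), (2, 34), (12, 20), (14, 49), (15, 80)])
v16: WRITE d=41  (d history now [(3, 36), (5, 57), (16, 41)])
READ c @v4: history=[(4, 77), (6, 25), (7, 49), (8, 69), (10, 85), (13, 73)] -> pick v4 -> 77
v17: WRITE b=44  (b history now [(9, 76), (11, 15), (17, 44)])
READ a @v11: history=[(1, 77), (2, 34), (12, 20), (14, 49), (15, 80)] -> pick v2 -> 34
v18: WRITE c=85  (c history now [(4, 77), (6, 25), (7, 49), (8, 69), (10, 85), (13, 73), (18, 85)])
v19: WRITE a=76  (a history now [(1, 77), (2, 34), (12, 20), (14, 49), (15, 80), (19, 76)])
v20: WRITE d=44  (d history now [(3, 36), (5, 57), (16, 41), (20, 44)])
v21: WRITE b=28  (b history now [(9, 76), (11, 15), (17, 44), (21, 28)])
v22: WRITE d=45  (d history now [(3, 36), (5, 57), (16, 41), (20, 44), (22, 45)])
READ c @v1: history=[(4, 77), (6, 25), (7, 49), (8, 69), (10, 85), (13, 73), (18, 85)] -> no version <= 1 -> NONE
v23: WRITE b=58  (b history now [(9, 76), (11, 15), (17, 44), (21, 28), (23, 58)])
v24: WRITE c=51  (c history now [(4, 77), (6, 25), (7, 49), (8, 69), (10, 85), (13, 73), (18, 85), (24, 51)])
v25: WRITE a=8  (a history now [(1, 77), (2, 34), (12, 20), (14, 49), (15, 80), (19, 76), (25, 8)])
Read results in order: ['NONE', 'NONE', 'NONE', '77', '34', 'NONE']
NONE count = 4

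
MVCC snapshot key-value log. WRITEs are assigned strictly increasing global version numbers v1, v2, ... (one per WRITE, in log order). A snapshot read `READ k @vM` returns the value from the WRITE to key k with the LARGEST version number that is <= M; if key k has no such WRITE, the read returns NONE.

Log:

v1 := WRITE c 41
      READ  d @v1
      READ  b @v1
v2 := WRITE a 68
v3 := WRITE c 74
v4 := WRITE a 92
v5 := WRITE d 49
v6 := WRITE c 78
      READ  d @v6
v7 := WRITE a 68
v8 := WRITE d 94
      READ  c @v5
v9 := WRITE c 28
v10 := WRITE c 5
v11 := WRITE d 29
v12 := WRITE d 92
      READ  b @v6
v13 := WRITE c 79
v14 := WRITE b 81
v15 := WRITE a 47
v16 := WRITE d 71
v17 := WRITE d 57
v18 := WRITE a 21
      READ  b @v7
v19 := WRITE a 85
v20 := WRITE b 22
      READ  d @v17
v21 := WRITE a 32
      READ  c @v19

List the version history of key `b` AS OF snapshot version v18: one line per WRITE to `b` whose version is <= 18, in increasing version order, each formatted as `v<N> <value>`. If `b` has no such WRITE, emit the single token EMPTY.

Scan writes for key=b with version <= 18:
  v1 WRITE c 41 -> skip
  v2 WRITE a 68 -> skip
  v3 WRITE c 74 -> skip
  v4 WRITE a 92 -> skip
  v5 WRITE d 49 -> skip
  v6 WRITE c 78 -> skip
  v7 WRITE a 68 -> skip
  v8 WRITE d 94 -> skip
  v9 WRITE c 28 -> skip
  v10 WRITE c 5 -> skip
  v11 WRITE d 29 -> skip
  v12 WRITE d 92 -> skip
  v13 WRITE c 79 -> skip
  v14 WRITE b 81 -> keep
  v15 WRITE a 47 -> skip
  v16 WRITE d 71 -> skip
  v17 WRITE d 57 -> skip
  v18 WRITE a 21 -> skip
  v19 WRITE a 85 -> skip
  v20 WRITE b 22 -> drop (> snap)
  v21 WRITE a 32 -> skip
Collected: [(14, 81)]

Answer: v14 81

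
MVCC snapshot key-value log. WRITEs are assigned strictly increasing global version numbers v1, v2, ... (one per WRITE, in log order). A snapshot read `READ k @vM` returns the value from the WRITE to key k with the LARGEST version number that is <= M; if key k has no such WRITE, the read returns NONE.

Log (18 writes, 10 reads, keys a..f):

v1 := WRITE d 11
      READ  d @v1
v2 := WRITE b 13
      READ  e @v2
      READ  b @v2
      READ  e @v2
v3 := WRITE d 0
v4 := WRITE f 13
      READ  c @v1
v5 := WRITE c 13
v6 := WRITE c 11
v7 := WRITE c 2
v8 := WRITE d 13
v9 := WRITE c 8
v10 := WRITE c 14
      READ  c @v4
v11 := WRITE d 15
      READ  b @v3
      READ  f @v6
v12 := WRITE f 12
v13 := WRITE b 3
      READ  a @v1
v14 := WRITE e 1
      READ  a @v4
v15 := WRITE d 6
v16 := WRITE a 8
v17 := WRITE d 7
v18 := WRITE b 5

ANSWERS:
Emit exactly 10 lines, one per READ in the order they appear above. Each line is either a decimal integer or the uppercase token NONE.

v1: WRITE d=11  (d history now [(1, 11)])
READ d @v1: history=[(1, 11)] -> pick v1 -> 11
v2: WRITE b=13  (b history now [(2, 13)])
READ e @v2: history=[] -> no version <= 2 -> NONE
READ b @v2: history=[(2, 13)] -> pick v2 -> 13
READ e @v2: history=[] -> no version <= 2 -> NONE
v3: WRITE d=0  (d history now [(1, 11), (3, 0)])
v4: WRITE f=13  (f history now [(4, 13)])
READ c @v1: history=[] -> no version <= 1 -> NONE
v5: WRITE c=13  (c history now [(5, 13)])
v6: WRITE c=11  (c history now [(5, 13), (6, 11)])
v7: WRITE c=2  (c history now [(5, 13), (6, 11), (7, 2)])
v8: WRITE d=13  (d history now [(1, 11), (3, 0), (8, 13)])
v9: WRITE c=8  (c history now [(5, 13), (6, 11), (7, 2), (9, 8)])
v10: WRITE c=14  (c history now [(5, 13), (6, 11), (7, 2), (9, 8), (10, 14)])
READ c @v4: history=[(5, 13), (6, 11), (7, 2), (9, 8), (10, 14)] -> no version <= 4 -> NONE
v11: WRITE d=15  (d history now [(1, 11), (3, 0), (8, 13), (11, 15)])
READ b @v3: history=[(2, 13)] -> pick v2 -> 13
READ f @v6: history=[(4, 13)] -> pick v4 -> 13
v12: WRITE f=12  (f history now [(4, 13), (12, 12)])
v13: WRITE b=3  (b history now [(2, 13), (13, 3)])
READ a @v1: history=[] -> no version <= 1 -> NONE
v14: WRITE e=1  (e history now [(14, 1)])
READ a @v4: history=[] -> no version <= 4 -> NONE
v15: WRITE d=6  (d history now [(1, 11), (3, 0), (8, 13), (11, 15), (15, 6)])
v16: WRITE a=8  (a history now [(16, 8)])
v17: WRITE d=7  (d history now [(1, 11), (3, 0), (8, 13), (11, 15), (15, 6), (17, 7)])
v18: WRITE b=5  (b history now [(2, 13), (13, 3), (18, 5)])

Answer: 11
NONE
13
NONE
NONE
NONE
13
13
NONE
NONE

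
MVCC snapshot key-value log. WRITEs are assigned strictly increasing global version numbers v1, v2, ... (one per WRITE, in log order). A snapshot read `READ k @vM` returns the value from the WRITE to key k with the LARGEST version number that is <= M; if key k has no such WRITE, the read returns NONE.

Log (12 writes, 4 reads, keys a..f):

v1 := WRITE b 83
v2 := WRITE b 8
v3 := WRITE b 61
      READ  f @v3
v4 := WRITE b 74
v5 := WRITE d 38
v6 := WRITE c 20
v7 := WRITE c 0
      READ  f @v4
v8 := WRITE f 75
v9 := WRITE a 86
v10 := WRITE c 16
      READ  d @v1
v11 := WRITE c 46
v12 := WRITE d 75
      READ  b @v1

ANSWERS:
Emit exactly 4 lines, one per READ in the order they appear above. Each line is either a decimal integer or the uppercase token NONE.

Answer: NONE
NONE
NONE
83

Derivation:
v1: WRITE b=83  (b history now [(1, 83)])
v2: WRITE b=8  (b history now [(1, 83), (2, 8)])
v3: WRITE b=61  (b history now [(1, 83), (2, 8), (3, 61)])
READ f @v3: history=[] -> no version <= 3 -> NONE
v4: WRITE b=74  (b history now [(1, 83), (2, 8), (3, 61), (4, 74)])
v5: WRITE d=38  (d history now [(5, 38)])
v6: WRITE c=20  (c history now [(6, 20)])
v7: WRITE c=0  (c history now [(6, 20), (7, 0)])
READ f @v4: history=[] -> no version <= 4 -> NONE
v8: WRITE f=75  (f history now [(8, 75)])
v9: WRITE a=86  (a history now [(9, 86)])
v10: WRITE c=16  (c history now [(6, 20), (7, 0), (10, 16)])
READ d @v1: history=[(5, 38)] -> no version <= 1 -> NONE
v11: WRITE c=46  (c history now [(6, 20), (7, 0), (10, 16), (11, 46)])
v12: WRITE d=75  (d history now [(5, 38), (12, 75)])
READ b @v1: history=[(1, 83), (2, 8), (3, 61), (4, 74)] -> pick v1 -> 83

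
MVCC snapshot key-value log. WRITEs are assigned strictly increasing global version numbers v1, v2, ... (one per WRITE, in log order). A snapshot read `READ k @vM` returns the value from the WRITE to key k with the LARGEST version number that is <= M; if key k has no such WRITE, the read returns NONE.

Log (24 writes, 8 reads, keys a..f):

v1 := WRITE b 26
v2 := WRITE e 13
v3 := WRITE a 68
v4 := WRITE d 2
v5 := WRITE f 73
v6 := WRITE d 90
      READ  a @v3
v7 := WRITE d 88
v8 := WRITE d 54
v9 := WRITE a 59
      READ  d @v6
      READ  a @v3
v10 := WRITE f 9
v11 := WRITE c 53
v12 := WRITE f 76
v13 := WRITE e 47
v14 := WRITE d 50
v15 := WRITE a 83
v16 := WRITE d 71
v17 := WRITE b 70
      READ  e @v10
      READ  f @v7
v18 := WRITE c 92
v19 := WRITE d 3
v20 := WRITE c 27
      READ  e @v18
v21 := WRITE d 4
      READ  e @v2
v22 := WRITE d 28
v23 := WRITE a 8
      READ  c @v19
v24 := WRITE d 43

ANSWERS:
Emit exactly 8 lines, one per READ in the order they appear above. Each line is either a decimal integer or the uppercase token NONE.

Answer: 68
90
68
13
73
47
13
92

Derivation:
v1: WRITE b=26  (b history now [(1, 26)])
v2: WRITE e=13  (e history now [(2, 13)])
v3: WRITE a=68  (a history now [(3, 68)])
v4: WRITE d=2  (d history now [(4, 2)])
v5: WRITE f=73  (f history now [(5, 73)])
v6: WRITE d=90  (d history now [(4, 2), (6, 90)])
READ a @v3: history=[(3, 68)] -> pick v3 -> 68
v7: WRITE d=88  (d history now [(4, 2), (6, 90), (7, 88)])
v8: WRITE d=54  (d history now [(4, 2), (6, 90), (7, 88), (8, 54)])
v9: WRITE a=59  (a history now [(3, 68), (9, 59)])
READ d @v6: history=[(4, 2), (6, 90), (7, 88), (8, 54)] -> pick v6 -> 90
READ a @v3: history=[(3, 68), (9, 59)] -> pick v3 -> 68
v10: WRITE f=9  (f history now [(5, 73), (10, 9)])
v11: WRITE c=53  (c history now [(11, 53)])
v12: WRITE f=76  (f history now [(5, 73), (10, 9), (12, 76)])
v13: WRITE e=47  (e history now [(2, 13), (13, 47)])
v14: WRITE d=50  (d history now [(4, 2), (6, 90), (7, 88), (8, 54), (14, 50)])
v15: WRITE a=83  (a history now [(3, 68), (9, 59), (15, 83)])
v16: WRITE d=71  (d history now [(4, 2), (6, 90), (7, 88), (8, 54), (14, 50), (16, 71)])
v17: WRITE b=70  (b history now [(1, 26), (17, 70)])
READ e @v10: history=[(2, 13), (13, 47)] -> pick v2 -> 13
READ f @v7: history=[(5, 73), (10, 9), (12, 76)] -> pick v5 -> 73
v18: WRITE c=92  (c history now [(11, 53), (18, 92)])
v19: WRITE d=3  (d history now [(4, 2), (6, 90), (7, 88), (8, 54), (14, 50), (16, 71), (19, 3)])
v20: WRITE c=27  (c history now [(11, 53), (18, 92), (20, 27)])
READ e @v18: history=[(2, 13), (13, 47)] -> pick v13 -> 47
v21: WRITE d=4  (d history now [(4, 2), (6, 90), (7, 88), (8, 54), (14, 50), (16, 71), (19, 3), (21, 4)])
READ e @v2: history=[(2, 13), (13, 47)] -> pick v2 -> 13
v22: WRITE d=28  (d history now [(4, 2), (6, 90), (7, 88), (8, 54), (14, 50), (16, 71), (19, 3), (21, 4), (22, 28)])
v23: WRITE a=8  (a history now [(3, 68), (9, 59), (15, 83), (23, 8)])
READ c @v19: history=[(11, 53), (18, 92), (20, 27)] -> pick v18 -> 92
v24: WRITE d=43  (d history now [(4, 2), (6, 90), (7, 88), (8, 54), (14, 50), (16, 71), (19, 3), (21, 4), (22, 28), (24, 43)])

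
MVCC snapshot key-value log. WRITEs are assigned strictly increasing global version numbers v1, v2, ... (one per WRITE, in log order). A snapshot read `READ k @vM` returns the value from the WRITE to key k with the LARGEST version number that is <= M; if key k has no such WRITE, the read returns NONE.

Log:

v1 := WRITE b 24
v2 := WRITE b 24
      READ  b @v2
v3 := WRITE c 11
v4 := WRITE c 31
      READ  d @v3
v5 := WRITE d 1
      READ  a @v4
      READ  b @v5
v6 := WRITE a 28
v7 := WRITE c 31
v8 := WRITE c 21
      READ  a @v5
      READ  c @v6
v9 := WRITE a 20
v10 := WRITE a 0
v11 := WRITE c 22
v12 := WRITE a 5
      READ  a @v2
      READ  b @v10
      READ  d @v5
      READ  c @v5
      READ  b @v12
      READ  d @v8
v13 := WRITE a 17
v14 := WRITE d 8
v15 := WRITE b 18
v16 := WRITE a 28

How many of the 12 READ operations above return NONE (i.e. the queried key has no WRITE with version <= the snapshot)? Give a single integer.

v1: WRITE b=24  (b history now [(1, 24)])
v2: WRITE b=24  (b history now [(1, 24), (2, 24)])
READ b @v2: history=[(1, 24), (2, 24)] -> pick v2 -> 24
v3: WRITE c=11  (c history now [(3, 11)])
v4: WRITE c=31  (c history now [(3, 11), (4, 31)])
READ d @v3: history=[] -> no version <= 3 -> NONE
v5: WRITE d=1  (d history now [(5, 1)])
READ a @v4: history=[] -> no version <= 4 -> NONE
READ b @v5: history=[(1, 24), (2, 24)] -> pick v2 -> 24
v6: WRITE a=28  (a history now [(6, 28)])
v7: WRITE c=31  (c history now [(3, 11), (4, 31), (7, 31)])
v8: WRITE c=21  (c history now [(3, 11), (4, 31), (7, 31), (8, 21)])
READ a @v5: history=[(6, 28)] -> no version <= 5 -> NONE
READ c @v6: history=[(3, 11), (4, 31), (7, 31), (8, 21)] -> pick v4 -> 31
v9: WRITE a=20  (a history now [(6, 28), (9, 20)])
v10: WRITE a=0  (a history now [(6, 28), (9, 20), (10, 0)])
v11: WRITE c=22  (c history now [(3, 11), (4, 31), (7, 31), (8, 21), (11, 22)])
v12: WRITE a=5  (a history now [(6, 28), (9, 20), (10, 0), (12, 5)])
READ a @v2: history=[(6, 28), (9, 20), (10, 0), (12, 5)] -> no version <= 2 -> NONE
READ b @v10: history=[(1, 24), (2, 24)] -> pick v2 -> 24
READ d @v5: history=[(5, 1)] -> pick v5 -> 1
READ c @v5: history=[(3, 11), (4, 31), (7, 31), (8, 21), (11, 22)] -> pick v4 -> 31
READ b @v12: history=[(1, 24), (2, 24)] -> pick v2 -> 24
READ d @v8: history=[(5, 1)] -> pick v5 -> 1
v13: WRITE a=17  (a history now [(6, 28), (9, 20), (10, 0), (12, 5), (13, 17)])
v14: WRITE d=8  (d history now [(5, 1), (14, 8)])
v15: WRITE b=18  (b history now [(1, 24), (2, 24), (15, 18)])
v16: WRITE a=28  (a history now [(6, 28), (9, 20), (10, 0), (12, 5), (13, 17), (16, 28)])
Read results in order: ['24', 'NONE', 'NONE', '24', 'NONE', '31', 'NONE', '24', '1', '31', '24', '1']
NONE count = 4

Answer: 4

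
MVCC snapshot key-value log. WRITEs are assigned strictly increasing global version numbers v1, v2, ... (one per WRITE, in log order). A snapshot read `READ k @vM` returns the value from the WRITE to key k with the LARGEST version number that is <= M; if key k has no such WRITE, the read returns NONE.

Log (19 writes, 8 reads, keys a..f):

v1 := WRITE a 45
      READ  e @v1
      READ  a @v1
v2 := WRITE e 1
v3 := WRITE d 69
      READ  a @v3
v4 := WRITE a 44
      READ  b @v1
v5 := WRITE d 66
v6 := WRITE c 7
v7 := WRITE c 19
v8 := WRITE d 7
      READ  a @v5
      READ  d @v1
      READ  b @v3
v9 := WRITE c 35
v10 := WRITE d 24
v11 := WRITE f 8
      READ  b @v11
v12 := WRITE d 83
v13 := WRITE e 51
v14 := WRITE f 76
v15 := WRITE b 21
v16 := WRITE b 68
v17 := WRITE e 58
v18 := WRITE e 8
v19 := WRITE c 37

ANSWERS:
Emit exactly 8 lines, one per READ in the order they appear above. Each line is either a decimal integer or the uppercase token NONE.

v1: WRITE a=45  (a history now [(1, 45)])
READ e @v1: history=[] -> no version <= 1 -> NONE
READ a @v1: history=[(1, 45)] -> pick v1 -> 45
v2: WRITE e=1  (e history now [(2, 1)])
v3: WRITE d=69  (d history now [(3, 69)])
READ a @v3: history=[(1, 45)] -> pick v1 -> 45
v4: WRITE a=44  (a history now [(1, 45), (4, 44)])
READ b @v1: history=[] -> no version <= 1 -> NONE
v5: WRITE d=66  (d history now [(3, 69), (5, 66)])
v6: WRITE c=7  (c history now [(6, 7)])
v7: WRITE c=19  (c history now [(6, 7), (7, 19)])
v8: WRITE d=7  (d history now [(3, 69), (5, 66), (8, 7)])
READ a @v5: history=[(1, 45), (4, 44)] -> pick v4 -> 44
READ d @v1: history=[(3, 69), (5, 66), (8, 7)] -> no version <= 1 -> NONE
READ b @v3: history=[] -> no version <= 3 -> NONE
v9: WRITE c=35  (c history now [(6, 7), (7, 19), (9, 35)])
v10: WRITE d=24  (d history now [(3, 69), (5, 66), (8, 7), (10, 24)])
v11: WRITE f=8  (f history now [(11, 8)])
READ b @v11: history=[] -> no version <= 11 -> NONE
v12: WRITE d=83  (d history now [(3, 69), (5, 66), (8, 7), (10, 24), (12, 83)])
v13: WRITE e=51  (e history now [(2, 1), (13, 51)])
v14: WRITE f=76  (f history now [(11, 8), (14, 76)])
v15: WRITE b=21  (b history now [(15, 21)])
v16: WRITE b=68  (b history now [(15, 21), (16, 68)])
v17: WRITE e=58  (e history now [(2, 1), (13, 51), (17, 58)])
v18: WRITE e=8  (e history now [(2, 1), (13, 51), (17, 58), (18, 8)])
v19: WRITE c=37  (c history now [(6, 7), (7, 19), (9, 35), (19, 37)])

Answer: NONE
45
45
NONE
44
NONE
NONE
NONE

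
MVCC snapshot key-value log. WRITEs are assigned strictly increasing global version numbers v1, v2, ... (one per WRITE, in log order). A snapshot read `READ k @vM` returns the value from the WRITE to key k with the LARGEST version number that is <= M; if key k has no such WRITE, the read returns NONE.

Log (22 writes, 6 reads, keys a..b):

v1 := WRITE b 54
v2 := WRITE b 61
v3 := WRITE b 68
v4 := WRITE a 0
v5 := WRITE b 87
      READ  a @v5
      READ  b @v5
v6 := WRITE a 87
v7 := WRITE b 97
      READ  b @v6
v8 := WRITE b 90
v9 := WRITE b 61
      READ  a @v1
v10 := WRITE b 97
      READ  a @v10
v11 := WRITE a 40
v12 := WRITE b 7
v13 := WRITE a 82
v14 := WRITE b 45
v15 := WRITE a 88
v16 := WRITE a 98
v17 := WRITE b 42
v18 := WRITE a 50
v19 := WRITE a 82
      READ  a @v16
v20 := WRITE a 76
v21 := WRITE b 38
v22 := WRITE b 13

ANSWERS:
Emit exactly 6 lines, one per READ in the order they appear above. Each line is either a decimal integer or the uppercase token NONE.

v1: WRITE b=54  (b history now [(1, 54)])
v2: WRITE b=61  (b history now [(1, 54), (2, 61)])
v3: WRITE b=68  (b history now [(1, 54), (2, 61), (3, 68)])
v4: WRITE a=0  (a history now [(4, 0)])
v5: WRITE b=87  (b history now [(1, 54), (2, 61), (3, 68), (5, 87)])
READ a @v5: history=[(4, 0)] -> pick v4 -> 0
READ b @v5: history=[(1, 54), (2, 61), (3, 68), (5, 87)] -> pick v5 -> 87
v6: WRITE a=87  (a history now [(4, 0), (6, 87)])
v7: WRITE b=97  (b history now [(1, 54), (2, 61), (3, 68), (5, 87), (7, 97)])
READ b @v6: history=[(1, 54), (2, 61), (3, 68), (5, 87), (7, 97)] -> pick v5 -> 87
v8: WRITE b=90  (b history now [(1, 54), (2, 61), (3, 68), (5, 87), (7, 97), (8, 90)])
v9: WRITE b=61  (b history now [(1, 54), (2, 61), (3, 68), (5, 87), (7, 97), (8, 90), (9, 61)])
READ a @v1: history=[(4, 0), (6, 87)] -> no version <= 1 -> NONE
v10: WRITE b=97  (b history now [(1, 54), (2, 61), (3, 68), (5, 87), (7, 97), (8, 90), (9, 61), (10, 97)])
READ a @v10: history=[(4, 0), (6, 87)] -> pick v6 -> 87
v11: WRITE a=40  (a history now [(4, 0), (6, 87), (11, 40)])
v12: WRITE b=7  (b history now [(1, 54), (2, 61), (3, 68), (5, 87), (7, 97), (8, 90), (9, 61), (10, 97), (12, 7)])
v13: WRITE a=82  (a history now [(4, 0), (6, 87), (11, 40), (13, 82)])
v14: WRITE b=45  (b history now [(1, 54), (2, 61), (3, 68), (5, 87), (7, 97), (8, 90), (9, 61), (10, 97), (12, 7), (14, 45)])
v15: WRITE a=88  (a history now [(4, 0), (6, 87), (11, 40), (13, 82), (15, 88)])
v16: WRITE a=98  (a history now [(4, 0), (6, 87), (11, 40), (13, 82), (15, 88), (16, 98)])
v17: WRITE b=42  (b history now [(1, 54), (2, 61), (3, 68), (5, 87), (7, 97), (8, 90), (9, 61), (10, 97), (12, 7), (14, 45), (17, 42)])
v18: WRITE a=50  (a history now [(4, 0), (6, 87), (11, 40), (13, 82), (15, 88), (16, 98), (18, 50)])
v19: WRITE a=82  (a history now [(4, 0), (6, 87), (11, 40), (13, 82), (15, 88), (16, 98), (18, 50), (19, 82)])
READ a @v16: history=[(4, 0), (6, 87), (11, 40), (13, 82), (15, 88), (16, 98), (18, 50), (19, 82)] -> pick v16 -> 98
v20: WRITE a=76  (a history now [(4, 0), (6, 87), (11, 40), (13, 82), (15, 88), (16, 98), (18, 50), (19, 82), (20, 76)])
v21: WRITE b=38  (b history now [(1, 54), (2, 61), (3, 68), (5, 87), (7, 97), (8, 90), (9, 61), (10, 97), (12, 7), (14, 45), (17, 42), (21, 38)])
v22: WRITE b=13  (b history now [(1, 54), (2, 61), (3, 68), (5, 87), (7, 97), (8, 90), (9, 61), (10, 97), (12, 7), (14, 45), (17, 42), (21, 38), (22, 13)])

Answer: 0
87
87
NONE
87
98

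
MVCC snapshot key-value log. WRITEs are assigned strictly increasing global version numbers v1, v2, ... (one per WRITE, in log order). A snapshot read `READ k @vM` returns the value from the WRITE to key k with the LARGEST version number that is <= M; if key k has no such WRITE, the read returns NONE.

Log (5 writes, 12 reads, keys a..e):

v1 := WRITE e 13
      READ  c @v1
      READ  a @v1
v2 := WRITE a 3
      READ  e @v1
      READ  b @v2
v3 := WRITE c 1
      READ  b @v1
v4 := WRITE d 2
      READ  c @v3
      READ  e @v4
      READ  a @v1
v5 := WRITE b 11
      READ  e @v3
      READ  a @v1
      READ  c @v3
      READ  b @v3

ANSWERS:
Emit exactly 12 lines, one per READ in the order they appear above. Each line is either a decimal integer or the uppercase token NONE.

Answer: NONE
NONE
13
NONE
NONE
1
13
NONE
13
NONE
1
NONE

Derivation:
v1: WRITE e=13  (e history now [(1, 13)])
READ c @v1: history=[] -> no version <= 1 -> NONE
READ a @v1: history=[] -> no version <= 1 -> NONE
v2: WRITE a=3  (a history now [(2, 3)])
READ e @v1: history=[(1, 13)] -> pick v1 -> 13
READ b @v2: history=[] -> no version <= 2 -> NONE
v3: WRITE c=1  (c history now [(3, 1)])
READ b @v1: history=[] -> no version <= 1 -> NONE
v4: WRITE d=2  (d history now [(4, 2)])
READ c @v3: history=[(3, 1)] -> pick v3 -> 1
READ e @v4: history=[(1, 13)] -> pick v1 -> 13
READ a @v1: history=[(2, 3)] -> no version <= 1 -> NONE
v5: WRITE b=11  (b history now [(5, 11)])
READ e @v3: history=[(1, 13)] -> pick v1 -> 13
READ a @v1: history=[(2, 3)] -> no version <= 1 -> NONE
READ c @v3: history=[(3, 1)] -> pick v3 -> 1
READ b @v3: history=[(5, 11)] -> no version <= 3 -> NONE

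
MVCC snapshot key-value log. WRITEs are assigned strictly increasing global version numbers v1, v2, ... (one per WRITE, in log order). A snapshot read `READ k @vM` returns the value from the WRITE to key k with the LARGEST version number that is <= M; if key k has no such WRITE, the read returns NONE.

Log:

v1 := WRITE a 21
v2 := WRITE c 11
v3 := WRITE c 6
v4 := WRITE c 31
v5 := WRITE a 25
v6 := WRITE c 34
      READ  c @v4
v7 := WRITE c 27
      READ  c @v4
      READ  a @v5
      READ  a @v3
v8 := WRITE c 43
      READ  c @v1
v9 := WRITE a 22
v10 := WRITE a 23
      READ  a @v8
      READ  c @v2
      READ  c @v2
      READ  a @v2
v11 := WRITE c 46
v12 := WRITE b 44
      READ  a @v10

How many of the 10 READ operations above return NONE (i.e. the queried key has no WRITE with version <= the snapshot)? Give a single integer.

Answer: 1

Derivation:
v1: WRITE a=21  (a history now [(1, 21)])
v2: WRITE c=11  (c history now [(2, 11)])
v3: WRITE c=6  (c history now [(2, 11), (3, 6)])
v4: WRITE c=31  (c history now [(2, 11), (3, 6), (4, 31)])
v5: WRITE a=25  (a history now [(1, 21), (5, 25)])
v6: WRITE c=34  (c history now [(2, 11), (3, 6), (4, 31), (6, 34)])
READ c @v4: history=[(2, 11), (3, 6), (4, 31), (6, 34)] -> pick v4 -> 31
v7: WRITE c=27  (c history now [(2, 11), (3, 6), (4, 31), (6, 34), (7, 27)])
READ c @v4: history=[(2, 11), (3, 6), (4, 31), (6, 34), (7, 27)] -> pick v4 -> 31
READ a @v5: history=[(1, 21), (5, 25)] -> pick v5 -> 25
READ a @v3: history=[(1, 21), (5, 25)] -> pick v1 -> 21
v8: WRITE c=43  (c history now [(2, 11), (3, 6), (4, 31), (6, 34), (7, 27), (8, 43)])
READ c @v1: history=[(2, 11), (3, 6), (4, 31), (6, 34), (7, 27), (8, 43)] -> no version <= 1 -> NONE
v9: WRITE a=22  (a history now [(1, 21), (5, 25), (9, 22)])
v10: WRITE a=23  (a history now [(1, 21), (5, 25), (9, 22), (10, 23)])
READ a @v8: history=[(1, 21), (5, 25), (9, 22), (10, 23)] -> pick v5 -> 25
READ c @v2: history=[(2, 11), (3, 6), (4, 31), (6, 34), (7, 27), (8, 43)] -> pick v2 -> 11
READ c @v2: history=[(2, 11), (3, 6), (4, 31), (6, 34), (7, 27), (8, 43)] -> pick v2 -> 11
READ a @v2: history=[(1, 21), (5, 25), (9, 22), (10, 23)] -> pick v1 -> 21
v11: WRITE c=46  (c history now [(2, 11), (3, 6), (4, 31), (6, 34), (7, 27), (8, 43), (11, 46)])
v12: WRITE b=44  (b history now [(12, 44)])
READ a @v10: history=[(1, 21), (5, 25), (9, 22), (10, 23)] -> pick v10 -> 23
Read results in order: ['31', '31', '25', '21', 'NONE', '25', '11', '11', '21', '23']
NONE count = 1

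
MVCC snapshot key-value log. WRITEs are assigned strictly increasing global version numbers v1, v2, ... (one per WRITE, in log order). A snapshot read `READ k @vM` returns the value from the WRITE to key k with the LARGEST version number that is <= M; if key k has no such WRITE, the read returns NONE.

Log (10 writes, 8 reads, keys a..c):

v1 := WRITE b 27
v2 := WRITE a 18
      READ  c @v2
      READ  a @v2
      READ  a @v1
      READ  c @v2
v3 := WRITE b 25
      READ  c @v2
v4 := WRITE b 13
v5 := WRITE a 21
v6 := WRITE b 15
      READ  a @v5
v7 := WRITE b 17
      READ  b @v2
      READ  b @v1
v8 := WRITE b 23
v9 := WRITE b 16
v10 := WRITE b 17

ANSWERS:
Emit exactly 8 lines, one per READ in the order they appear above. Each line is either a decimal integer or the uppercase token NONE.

Answer: NONE
18
NONE
NONE
NONE
21
27
27

Derivation:
v1: WRITE b=27  (b history now [(1, 27)])
v2: WRITE a=18  (a history now [(2, 18)])
READ c @v2: history=[] -> no version <= 2 -> NONE
READ a @v2: history=[(2, 18)] -> pick v2 -> 18
READ a @v1: history=[(2, 18)] -> no version <= 1 -> NONE
READ c @v2: history=[] -> no version <= 2 -> NONE
v3: WRITE b=25  (b history now [(1, 27), (3, 25)])
READ c @v2: history=[] -> no version <= 2 -> NONE
v4: WRITE b=13  (b history now [(1, 27), (3, 25), (4, 13)])
v5: WRITE a=21  (a history now [(2, 18), (5, 21)])
v6: WRITE b=15  (b history now [(1, 27), (3, 25), (4, 13), (6, 15)])
READ a @v5: history=[(2, 18), (5, 21)] -> pick v5 -> 21
v7: WRITE b=17  (b history now [(1, 27), (3, 25), (4, 13), (6, 15), (7, 17)])
READ b @v2: history=[(1, 27), (3, 25), (4, 13), (6, 15), (7, 17)] -> pick v1 -> 27
READ b @v1: history=[(1, 27), (3, 25), (4, 13), (6, 15), (7, 17)] -> pick v1 -> 27
v8: WRITE b=23  (b history now [(1, 27), (3, 25), (4, 13), (6, 15), (7, 17), (8, 23)])
v9: WRITE b=16  (b history now [(1, 27), (3, 25), (4, 13), (6, 15), (7, 17), (8, 23), (9, 16)])
v10: WRITE b=17  (b history now [(1, 27), (3, 25), (4, 13), (6, 15), (7, 17), (8, 23), (9, 16), (10, 17)])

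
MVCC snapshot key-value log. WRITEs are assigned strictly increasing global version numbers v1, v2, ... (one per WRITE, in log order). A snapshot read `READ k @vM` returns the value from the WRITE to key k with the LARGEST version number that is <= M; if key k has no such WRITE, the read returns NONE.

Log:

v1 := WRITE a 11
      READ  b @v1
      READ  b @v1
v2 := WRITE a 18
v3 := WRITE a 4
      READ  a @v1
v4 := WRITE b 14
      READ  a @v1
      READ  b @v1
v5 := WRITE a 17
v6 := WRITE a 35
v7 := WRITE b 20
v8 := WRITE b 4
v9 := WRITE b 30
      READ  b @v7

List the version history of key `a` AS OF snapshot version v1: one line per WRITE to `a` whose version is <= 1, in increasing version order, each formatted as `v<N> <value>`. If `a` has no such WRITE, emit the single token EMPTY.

Scan writes for key=a with version <= 1:
  v1 WRITE a 11 -> keep
  v2 WRITE a 18 -> drop (> snap)
  v3 WRITE a 4 -> drop (> snap)
  v4 WRITE b 14 -> skip
  v5 WRITE a 17 -> drop (> snap)
  v6 WRITE a 35 -> drop (> snap)
  v7 WRITE b 20 -> skip
  v8 WRITE b 4 -> skip
  v9 WRITE b 30 -> skip
Collected: [(1, 11)]

Answer: v1 11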